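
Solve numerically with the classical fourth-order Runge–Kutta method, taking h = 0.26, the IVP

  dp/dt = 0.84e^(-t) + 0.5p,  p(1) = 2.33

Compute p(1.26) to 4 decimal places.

2.7292

RK4: k1 = f(t_n, p_n); k2 = f(t_n + h/2, p_n + (h/2)·k1); k3 = f(t_n + h/2, p_n + (h/2)·k2); k4 = f(t_n + h, p_n + h·k3); p_{n+1} = p_n + (h/6)·(k1 + 2k2 + 2k3 + k4).
t=1.000000, p=2.330000:
  k1 = f(1.000000, 2.330000) = 1.474019
  k2 = f(1.130000, 2.521622) = 1.532159
  k3 = f(1.130000, 2.529181) = 1.535938
  k4 = f(1.260000, 2.729344) = 1.602941
  p ← 2.330000 + (0.26/6)·(k1 + 2k2 + 2k3 + k4) = 2.729237
p(1.26) ≈ 2.7292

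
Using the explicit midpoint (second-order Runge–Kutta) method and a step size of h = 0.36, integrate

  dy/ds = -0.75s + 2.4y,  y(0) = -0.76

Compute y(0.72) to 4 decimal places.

Midpoint: k1 = f(s_n, y_n); k2 = f(s_n + h/2, y_n + (h/2)·k1); y_{n+1} = y_n + h·k2.
s=0.000000, y=-0.760000:
  k1 = f(0.000000, -0.760000) = -1.824000
  k2 = f(0.180000, -1.088320) = -2.746968
  y ← -0.760000 + 0.36·(-2.746968) = -1.748908
s=0.360000, y=-1.748908:
  k1 = f(0.360000, -1.748908) = -4.467380
  k2 = f(0.540000, -2.553037) = -6.532289
  y ← -1.748908 + 0.36·(-6.532289) = -4.100532
y(0.72) ≈ -4.1005

-4.1005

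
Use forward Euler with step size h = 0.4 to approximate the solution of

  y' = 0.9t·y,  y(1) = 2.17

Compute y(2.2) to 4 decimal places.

7.3148

Euler: y_{n+1} = y_n + h·f(t_n, y_n).
t=1.000000, y=2.170000: f=1.953000 → y ← 2.170000 + 0.4·1.953000 = 2.951200
t=1.400000, y=2.951200: f=3.718512 → y ← 2.951200 + 0.4·3.718512 = 4.438605
t=1.800000, y=4.438605: f=7.190540 → y ← 4.438605 + 0.4·7.190540 = 7.314821
y(2.2) ≈ 7.3148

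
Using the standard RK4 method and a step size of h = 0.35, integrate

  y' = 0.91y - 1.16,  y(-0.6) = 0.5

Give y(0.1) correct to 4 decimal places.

-0.1901

RK4: k1 = f(t_n, y_n); k2 = f(t_n + h/2, y_n + (h/2)·k1); k3 = f(t_n + h/2, y_n + (h/2)·k2); k4 = f(t_n + h, y_n + h·k3); y_{n+1} = y_n + (h/6)·(k1 + 2k2 + 2k3 + k4).
t=-0.600000, y=0.500000:
  k1 = f(-0.600000, 0.500000) = -0.705000
  k2 = f(-0.425000, 0.376625) = -0.817271
  k3 = f(-0.425000, 0.356978) = -0.835150
  k4 = f(-0.250000, 0.207697) = -0.970995
  y ← 0.500000 + (0.35/6)·(k1 + 2k2 + 2k3 + k4) = 0.209451
t=-0.250000, y=0.209451:
  k1 = f(-0.250000, 0.209451) = -0.969400
  k2 = f(-0.075000, 0.039806) = -1.123776
  k3 = f(-0.075000, 0.012790) = -1.148361
  k4 = f(0.100000, -0.192475) = -1.335152
  y ← 0.209451 + (0.35/6)·(k1 + 2k2 + 2k3 + k4) = -0.190064
y(0.1) ≈ -0.1901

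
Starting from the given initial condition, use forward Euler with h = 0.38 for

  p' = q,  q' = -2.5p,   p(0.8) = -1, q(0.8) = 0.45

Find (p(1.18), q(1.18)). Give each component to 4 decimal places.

-0.8290, 1.4000

Euler on (p,q): p_{n+1} = p_n + h·p', q_{n+1} = q_n + h·q'.
0.800000: (-1.000000, 0.450000); f=(0.450000, 2.500000) → (-0.829000, 1.400000)
(p(1.18), q(1.18)) ≈ (-0.8290, 1.4000)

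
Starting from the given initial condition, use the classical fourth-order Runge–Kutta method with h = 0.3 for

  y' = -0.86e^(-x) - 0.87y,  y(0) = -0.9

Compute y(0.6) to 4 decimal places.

RK4: k1 = f(x_n, y_n); k2 = f(x_n + h/2, y_n + (h/2)·k1); k3 = f(x_n + h/2, y_n + (h/2)·k2); k4 = f(x_n + h, y_n + h·k3); y_{n+1} = y_n + (h/6)·(k1 + 2k2 + 2k3 + k4).
x=0.000000, y=-0.900000:
  k1 = f(0.000000, -0.900000) = -0.077000
  k2 = f(0.150000, -0.911550) = 0.052840
  k3 = f(0.150000, -0.892074) = 0.035896
  k4 = f(0.300000, -0.889231) = 0.136528
  y ← -0.900000 + (0.3/6)·(k1 + 2k2 + 2k3 + k4) = -0.888150
x=0.300000, y=-0.888150:
  k1 = f(0.300000, -0.888150) = 0.135587
  k2 = f(0.450000, -0.867812) = 0.206636
  k3 = f(0.450000, -0.857155) = 0.197364
  k4 = f(0.600000, -0.828941) = 0.249200
  y ← -0.888150 + (0.3/6)·(k1 + 2k2 + 2k3 + k4) = -0.828511
y(0.6) ≈ -0.8285

-0.8285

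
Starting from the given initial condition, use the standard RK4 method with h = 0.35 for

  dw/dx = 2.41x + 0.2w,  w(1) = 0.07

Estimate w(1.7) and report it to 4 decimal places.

RK4: k1 = f(x_n, w_n); k2 = f(x_n + h/2, w_n + (h/2)·k1); k3 = f(x_n + h/2, w_n + (h/2)·k2); k4 = f(x_n + h, w_n + h·k3); w_{n+1} = w_n + (h/6)·(k1 + 2k2 + 2k3 + k4).
x=1.000000, w=0.070000:
  k1 = f(1.000000, 0.070000) = 2.424000
  k2 = f(1.175000, 0.494200) = 2.930590
  k3 = f(1.175000, 0.582853) = 2.948321
  k4 = f(1.350000, 1.101912) = 3.473882
  w ← 0.070000 + (0.35/6)·(k1 + 2k2 + 2k3 + k4) = 1.099916
x=1.350000, w=1.099916:
  k1 = f(1.350000, 1.099916) = 3.473483
  k2 = f(1.525000, 1.707776) = 4.016805
  k3 = f(1.525000, 1.802857) = 4.035821
  k4 = f(1.700000, 2.512454) = 4.599491
  w ← 1.099916 + (0.35/6)·(k1 + 2k2 + 2k3 + k4) = 2.510313
w(1.7) ≈ 2.5103

2.5103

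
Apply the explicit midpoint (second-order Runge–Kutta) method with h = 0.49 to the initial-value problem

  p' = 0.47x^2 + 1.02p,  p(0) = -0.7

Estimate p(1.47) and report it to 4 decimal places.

-2.3401

Midpoint: k1 = f(x_n, p_n); k2 = f(x_n + h/2, p_n + (h/2)·k1); p_{n+1} = p_n + h·k2.
x=0.000000, p=-0.700000:
  k1 = f(0.000000, -0.700000) = -0.714000
  k2 = f(0.245000, -0.874930) = -0.864217
  p ← -0.700000 + 0.49·(-0.864217) = -1.123466
x=0.490000, p=-1.123466:
  k1 = f(0.490000, -1.123466) = -1.033089
  k2 = f(0.735000, -1.376573) = -1.150199
  p ← -1.123466 + 0.49·(-1.150199) = -1.687064
x=0.980000, p=-1.687064:
  k1 = f(0.980000, -1.687064) = -1.269417
  k2 = f(1.225000, -1.998071) = -1.332738
  p ← -1.687064 + 0.49·(-1.332738) = -2.340105
p(1.47) ≈ -2.3401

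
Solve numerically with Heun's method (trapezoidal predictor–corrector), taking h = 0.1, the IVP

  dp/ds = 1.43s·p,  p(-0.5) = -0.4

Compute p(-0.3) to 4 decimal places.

Heun: k1 = f(s_n, p_n); k2 = f(s_n + h, p_n + h·k1); p_{n+1} = p_n + (h/2)·(k1 + k2).
s=-0.500000, p=-0.400000:
  k1 = f(-0.500000, -0.400000) = 0.286000
  k2 = f(-0.400000, -0.371400) = 0.212441
  p ← -0.400000 + (0.1/2)·(0.286000 + 0.212441) = -0.375078
s=-0.400000, p=-0.375078:
  k1 = f(-0.400000, -0.375078) = 0.214545
  k2 = f(-0.300000, -0.353624) = 0.151704
  p ← -0.375078 + (0.1/2)·(0.214545 + 0.151704) = -0.356766
p(-0.3) ≈ -0.3568

-0.3568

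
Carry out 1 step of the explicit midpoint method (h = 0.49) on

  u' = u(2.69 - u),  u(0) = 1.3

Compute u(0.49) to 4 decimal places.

2.1089

Midpoint: k1 = f(x_n, u_n); k2 = f(x_n + h/2, u_n + (h/2)·k1); u_{n+1} = u_n + h·k2.
x=0.000000, u=1.300000:
  k1 = f(0.000000, 1.300000) = 1.807000
  k2 = f(0.245000, 1.742715) = 1.650848
  u ← 1.300000 + 0.49·1.650848 = 2.108915
u(0.49) ≈ 2.1089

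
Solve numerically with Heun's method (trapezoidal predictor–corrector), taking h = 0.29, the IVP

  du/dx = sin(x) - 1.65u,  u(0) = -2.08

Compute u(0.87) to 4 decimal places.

-0.3017

Heun: k1 = f(x_n, u_n); k2 = f(x_n + h, u_n + h·k1); u_{n+1} = u_n + (h/2)·(k1 + k2).
x=0.000000, u=-2.080000:
  k1 = f(0.000000, -2.080000) = 3.432000
  k2 = f(0.290000, -1.084720) = 2.075740
  u ← -2.080000 + (0.29/2)·(3.432000 + 2.075740) = -1.281378
x=0.290000, u=-1.281378:
  k1 = f(0.290000, -1.281378) = 2.400225
  k2 = f(0.580000, -0.585312) = 1.513789
  u ← -1.281378 + (0.29/2)·(2.400225 + 1.513789) = -0.713846
x=0.580000, u=-0.713846:
  k1 = f(0.580000, -0.713846) = 1.725869
  k2 = f(0.870000, -0.213344) = 1.116346
  u ← -0.713846 + (0.29/2)·(1.725869 + 1.116346) = -0.301724
u(0.87) ≈ -0.3017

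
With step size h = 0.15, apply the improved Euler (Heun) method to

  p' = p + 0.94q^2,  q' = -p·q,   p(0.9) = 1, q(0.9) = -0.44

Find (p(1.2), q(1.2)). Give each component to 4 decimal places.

Heun on (p,q): k1 = f(t_n, state_n); k2 = f(t_n + h, state_n + h·k1); state_{n+1} = state_n + (h/2)·(k1 + k2).
0.900000: (1.000000, -0.440000)
  k1 = (1.181984, 0.440000)
  predictor → (1.177298, -0.374000)
  k2 = (1.308781, 0.440309)
  → (1.186807, -0.373977)
1.050000: (1.186807, -0.373977)
  k1 = (1.318275, 0.443838)
  predictor → (1.384549, -0.307401)
  k2 = (1.473374, 0.425612)
  → (1.396181, -0.308768)
(p(1.2), q(1.2)) ≈ (1.3962, -0.3088)

1.3962, -0.3088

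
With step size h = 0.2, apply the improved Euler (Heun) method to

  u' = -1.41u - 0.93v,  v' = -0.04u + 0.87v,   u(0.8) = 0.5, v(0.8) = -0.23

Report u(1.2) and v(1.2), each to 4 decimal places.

Heun on (u,v): k1 = f(s_n, state_n); k2 = f(s_n + h, state_n + h·k1); state_{n+1} = state_n + (h/2)·(k1 + k2).
0.800000: (0.500000, -0.230000)
  k1 = (-0.491100, -0.220100)
  predictor → (0.401780, -0.274020)
  k2 = (-0.311671, -0.254469)
  → (0.419723, -0.277457)
1.000000: (0.419723, -0.277457)
  k1 = (-0.333774, -0.258176)
  predictor → (0.352968, -0.329092)
  k2 = (-0.191629, -0.300429)
  → (0.367183, -0.333317)
(u(1.2), v(1.2)) ≈ (0.3672, -0.3333)

0.3672, -0.3333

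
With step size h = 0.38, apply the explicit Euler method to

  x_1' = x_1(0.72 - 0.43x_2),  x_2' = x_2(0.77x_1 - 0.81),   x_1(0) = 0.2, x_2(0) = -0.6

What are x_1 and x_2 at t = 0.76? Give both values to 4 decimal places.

0.3696, -0.3479

Euler on (x_1,x_2): x_1_{n+1} = x_1_n + h·x_1', x_2_{n+1} = x_2_n + h·x_2'.
0.000000: (0.200000, -0.600000); f=(0.195600, 0.393600) → (0.274328, -0.450432)
0.380000: (0.274328, -0.450432); f=(0.250650, 0.269704) → (0.369575, -0.347944)
(x_1(0.76), x_2(0.76)) ≈ (0.3696, -0.3479)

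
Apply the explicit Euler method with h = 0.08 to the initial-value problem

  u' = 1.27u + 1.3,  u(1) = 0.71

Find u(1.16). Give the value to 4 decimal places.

Euler: u_{n+1} = u_n + h·f(t_n, u_n).
t=1.000000, u=0.710000: f=2.201700 → u ← 0.710000 + 0.08·2.201700 = 0.886136
t=1.080000, u=0.886136: f=2.425393 → u ← 0.886136 + 0.08·2.425393 = 1.080167
u(1.16) ≈ 1.0802

1.0802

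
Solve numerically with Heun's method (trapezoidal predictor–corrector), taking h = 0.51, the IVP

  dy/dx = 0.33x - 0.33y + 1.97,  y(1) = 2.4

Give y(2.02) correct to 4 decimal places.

3.8580

Heun: k1 = f(x_n, y_n); k2 = f(x_n + h, y_n + h·k1); y_{n+1} = y_n + (h/2)·(k1 + k2).
x=1.000000, y=2.400000:
  k1 = f(1.000000, 2.400000) = 1.508000
  k2 = f(1.510000, 3.169080) = 1.422504
  y ← 2.400000 + (0.51/2)·(1.508000 + 1.422504) = 3.147278
x=1.510000, y=3.147278:
  k1 = f(1.510000, 3.147278) = 1.429698
  k2 = f(2.020000, 3.876424) = 1.357380
  y ← 3.147278 + (0.51/2)·(1.429698 + 1.357380) = 3.857983
y(2.02) ≈ 3.8580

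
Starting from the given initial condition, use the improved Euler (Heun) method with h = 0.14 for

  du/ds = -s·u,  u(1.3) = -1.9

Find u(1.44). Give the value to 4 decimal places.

Heun: k1 = f(s_n, u_n); k2 = f(s_n + h, u_n + h·k1); u_{n+1} = u_n + (h/2)·(k1 + k2).
s=1.300000, u=-1.900000:
  k1 = f(1.300000, -1.900000) = 2.470000
  k2 = f(1.440000, -1.554200) = 2.238048
  u ← -1.900000 + (0.14/2)·(2.470000 + 2.238048) = -1.570437
u(1.44) ≈ -1.5704

-1.5704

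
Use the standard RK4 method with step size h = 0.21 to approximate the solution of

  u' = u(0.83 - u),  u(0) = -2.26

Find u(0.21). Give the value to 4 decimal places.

RK4: k1 = f(t_n, u_n); k2 = f(t_n + h/2, u_n + (h/2)·k1); k3 = f(t_n + h/2, u_n + (h/2)·k2); k4 = f(t_n + h, u_n + h·k3); u_{n+1} = u_n + (h/6)·(k1 + 2k2 + 2k3 + k4).
t=0.000000, u=-2.260000:
  k1 = f(0.000000, -2.260000) = -6.983400
  k2 = f(0.105000, -2.993257) = -11.443991
  k3 = f(0.105000, -3.461619) = -14.855950
  k4 = f(0.210000, -5.379750) = -33.406897
  u ← -2.260000 + (0.21/6)·(k1 + 2k2 + 2k3 + k4) = -5.514656
u(0.21) ≈ -5.5147

-5.5147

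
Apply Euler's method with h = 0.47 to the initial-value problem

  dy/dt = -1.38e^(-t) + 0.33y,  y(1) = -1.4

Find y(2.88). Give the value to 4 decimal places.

-3.2250

Euler: y_{n+1} = y_n + h·f(t_n, y_n).
t=1.000000, y=-1.400000: f=-0.969674 → y ← -1.400000 + 0.47·(-0.969674) = -1.855747
t=1.470000, y=-1.855747: f=-0.929694 → y ← -1.855747 + 0.47·(-0.929694) = -2.292703
t=1.940000, y=-2.292703: f=-0.954903 → y ← -2.292703 + 0.47·(-0.954903) = -2.741507
t=2.410000, y=-2.741507: f=-1.028642 → y ← -2.741507 + 0.47·(-1.028642) = -3.224969
y(2.88) ≈ -3.2250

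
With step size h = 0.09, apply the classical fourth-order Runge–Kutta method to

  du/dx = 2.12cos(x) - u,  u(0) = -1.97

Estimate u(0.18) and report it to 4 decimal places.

-1.2982

RK4: k1 = f(x_n, u_n); k2 = f(x_n + h/2, u_n + (h/2)·k1); k3 = f(x_n + h/2, u_n + (h/2)·k2); k4 = f(x_n + h, u_n + h·k3); u_{n+1} = u_n + (h/6)·(k1 + 2k2 + 2k3 + k4).
x=0.000000, u=-1.970000:
  k1 = f(0.000000, -1.970000) = 4.090000
  k2 = f(0.045000, -1.785950) = 3.903804
  k3 = f(0.045000, -1.794329) = 3.912183
  k4 = f(0.090000, -1.617904) = 3.729323
  u ← -1.970000 + (0.09/6)·(k1 + 2k2 + 2k3 + k4) = -1.618231
x=0.090000, u=-1.618231:
  k1 = f(0.090000, -1.618231) = 3.729650
  k2 = f(0.135000, -1.450396) = 3.551107
  k3 = f(0.135000, -1.458431) = 3.559142
  k4 = f(0.180000, -1.297908) = 3.383656
  u ← -1.618231 + (0.09/6)·(k1 + 2k2 + 2k3 + k4) = -1.298223
u(0.18) ≈ -1.2982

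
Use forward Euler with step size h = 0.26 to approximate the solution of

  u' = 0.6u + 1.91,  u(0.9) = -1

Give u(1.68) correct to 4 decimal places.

Euler: u_{n+1} = u_n + h·f(t_n, u_n).
t=0.900000, u=-1.000000: f=1.310000 → u ← -1.000000 + 0.26·1.310000 = -0.659400
t=1.160000, u=-0.659400: f=1.514360 → u ← -0.659400 + 0.26·1.514360 = -0.265666
t=1.420000, u=-0.265666: f=1.750600 → u ← -0.265666 + 0.26·1.750600 = 0.189490
u(1.68) ≈ 0.1895

0.1895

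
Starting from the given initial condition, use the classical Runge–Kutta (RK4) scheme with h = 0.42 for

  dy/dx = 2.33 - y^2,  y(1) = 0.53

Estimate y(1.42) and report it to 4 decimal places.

RK4: k1 = f(x_n, y_n); k2 = f(x_n + h/2, y_n + (h/2)·k1); k3 = f(x_n + h/2, y_n + (h/2)·k2); k4 = f(x_n + h, y_n + h·k3); y_{n+1} = y_n + (h/6)·(k1 + 2k2 + 2k3 + k4).
x=1.000000, y=0.530000:
  k1 = f(1.000000, 0.530000) = 2.049100
  k2 = f(1.210000, 0.960311) = 1.407803
  k3 = f(1.210000, 0.825639) = 1.648321
  k4 = f(1.420000, 1.222295) = 0.835995
  y ← 0.530000 + (0.42/6)·(k1 + 2k2 + 2k3 + k4) = 1.159814
y(1.42) ≈ 1.1598

1.1598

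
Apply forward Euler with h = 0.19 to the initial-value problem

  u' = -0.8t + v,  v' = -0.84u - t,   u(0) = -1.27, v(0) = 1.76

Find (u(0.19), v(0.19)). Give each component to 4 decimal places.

Euler on (u,v): u_{n+1} = u_n + h·u', v_{n+1} = v_n + h·v'.
0.000000: (-1.270000, 1.760000); f=(1.760000, 1.066800) → (-0.935600, 1.962692)
(u(0.19), v(0.19)) ≈ (-0.9356, 1.9627)

-0.9356, 1.9627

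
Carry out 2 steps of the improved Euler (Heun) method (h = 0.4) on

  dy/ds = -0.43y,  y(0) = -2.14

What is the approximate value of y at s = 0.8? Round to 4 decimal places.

-1.5200

Heun: k1 = f(s_n, y_n); k2 = f(s_n + h, y_n + h·k1); y_{n+1} = y_n + (h/2)·(k1 + k2).
s=0.000000, y=-2.140000:
  k1 = f(0.000000, -2.140000) = 0.920200
  k2 = f(0.400000, -1.771920) = 0.761926
  y ← -2.140000 + (0.4/2)·(0.920200 + 0.761926) = -1.803575
s=0.400000, y=-1.803575:
  k1 = f(0.400000, -1.803575) = 0.775537
  k2 = f(0.800000, -1.493360) = 0.642145
  y ← -1.803575 + (0.4/2)·(0.775537 + 0.642145) = -1.520038
y(0.8) ≈ -1.5200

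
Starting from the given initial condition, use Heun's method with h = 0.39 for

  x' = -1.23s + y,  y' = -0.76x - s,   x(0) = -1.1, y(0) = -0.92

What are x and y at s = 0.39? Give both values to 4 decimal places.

-1.4888, -0.6168

Heun on (x,y): k1 = f(s_n, state_n); k2 = f(s_n + h, state_n + h·k1); state_{n+1} = state_n + (h/2)·(k1 + k2).
0.000000: (-1.100000, -0.920000)
  k1 = (-0.920000, 0.836000)
  predictor → (-1.458800, -0.593960)
  k2 = (-1.073660, 0.718688)
  → (-1.488764, -0.616836)
(x(0.39), y(0.39)) ≈ (-1.4888, -0.6168)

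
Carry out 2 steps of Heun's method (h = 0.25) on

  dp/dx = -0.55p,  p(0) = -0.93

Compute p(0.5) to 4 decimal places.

-0.7071

Heun: k1 = f(x_n, p_n); k2 = f(x_n + h, p_n + h·k1); p_{n+1} = p_n + (h/2)·(k1 + k2).
x=0.000000, p=-0.930000:
  k1 = f(0.000000, -0.930000) = 0.511500
  k2 = f(0.250000, -0.802125) = 0.441169
  p ← -0.930000 + (0.25/2)·(0.511500 + 0.441169) = -0.810916
x=0.250000, p=-0.810916:
  k1 = f(0.250000, -0.810916) = 0.446004
  k2 = f(0.500000, -0.699415) = 0.384678
  p ← -0.810916 + (0.25/2)·(0.446004 + 0.384678) = -0.707081
p(0.5) ≈ -0.7071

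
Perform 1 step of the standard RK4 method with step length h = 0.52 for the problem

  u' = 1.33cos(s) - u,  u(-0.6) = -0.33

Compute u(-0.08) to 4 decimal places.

RK4: k1 = f(s_n, u_n); k2 = f(s_n + h/2, u_n + (h/2)·k1); k3 = f(s_n + h/2, u_n + (h/2)·k2); k4 = f(s_n + h, u_n + h·k3); u_{n+1} = u_n + (h/6)·(k1 + 2k2 + 2k3 + k4).
s=-0.600000, u=-0.330000:
  k1 = f(-0.600000, -0.330000) = 1.427696
  k2 = f(-0.340000, 0.041201) = 1.212663
  k3 = f(-0.340000, -0.014708) = 1.268571
  k4 = f(-0.080000, 0.329657) = 0.996089
  u ← -0.330000 + (0.52/6)·(k1 + 2k2 + 2k3 + k4) = 0.310142
u(-0.08) ≈ 0.3101

0.3101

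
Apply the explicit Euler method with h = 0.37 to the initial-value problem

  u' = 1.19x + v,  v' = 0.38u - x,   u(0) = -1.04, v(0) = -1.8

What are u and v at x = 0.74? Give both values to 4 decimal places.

-2.2632, -2.3230

Euler on (u,v): u_{n+1} = u_n + h·u', v_{n+1} = v_n + h·v'.
0.000000: (-1.040000, -1.800000); f=(-1.800000, -0.395200) → (-1.706000, -1.946224)
0.370000: (-1.706000, -1.946224); f=(-1.505924, -1.018280) → (-2.263192, -2.322988)
(u(0.74), v(0.74)) ≈ (-2.2632, -2.3230)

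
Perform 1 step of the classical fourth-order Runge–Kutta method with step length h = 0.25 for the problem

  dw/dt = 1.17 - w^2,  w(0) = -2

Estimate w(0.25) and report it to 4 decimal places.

RK4: k1 = f(t_n, w_n); k2 = f(t_n + h/2, w_n + (h/2)·k1); k3 = f(t_n + h/2, w_n + (h/2)·k2); k4 = f(t_n + h, w_n + h·k3); w_{n+1} = w_n + (h/6)·(k1 + 2k2 + 2k3 + k4).
t=0.000000, w=-2.000000:
  k1 = f(0.000000, -2.000000) = -2.830000
  k2 = f(0.125000, -2.353750) = -4.370139
  k3 = f(0.125000, -2.546267) = -5.313478
  k4 = f(0.250000, -3.328369) = -9.908043
  w ← -2.000000 + (0.25/6)·(k1 + 2k2 + 2k3 + k4) = -3.337720
w(0.25) ≈ -3.3377

-3.3377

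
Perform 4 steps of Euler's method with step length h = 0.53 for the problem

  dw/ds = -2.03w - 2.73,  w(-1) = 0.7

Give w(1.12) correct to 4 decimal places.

Euler: w_{n+1} = w_n + h·f(s_n, w_n).
s=-1.000000, w=0.700000: f=-4.151000 → w ← 0.700000 + 0.53·(-4.151000) = -1.500030
s=-0.470000, w=-1.500030: f=0.315061 → w ← -1.500030 + 0.53·0.315061 = -1.333048
s=0.060000, w=-1.333048: f=-0.023913 → w ← -1.333048 + 0.53·(-0.023913) = -1.345722
s=0.590000, w=-1.345722: f=0.001815 → w ← -1.345722 + 0.53·0.001815 = -1.344760
w(1.12) ≈ -1.3448

-1.3448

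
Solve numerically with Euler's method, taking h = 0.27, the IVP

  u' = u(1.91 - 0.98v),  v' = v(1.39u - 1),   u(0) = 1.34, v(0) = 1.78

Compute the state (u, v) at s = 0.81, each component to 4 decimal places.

Euler on (u,v): u_{n+1} = u_n + h·u', v_{n+1} = v_n + h·v'.
0.000000: (1.340000, 1.780000); f=(0.221904, 1.535428) → (1.399914, 2.194566)
0.270000: (1.399914, 2.194566); f=(-0.336923, 2.075797) → (1.308945, 2.755031)
0.540000: (1.308945, 2.755031); f=(-1.033975, 2.257564) → (1.029772, 3.364573)
(u(0.81), v(0.81)) ≈ (1.0298, 3.3646)

1.0298, 3.3646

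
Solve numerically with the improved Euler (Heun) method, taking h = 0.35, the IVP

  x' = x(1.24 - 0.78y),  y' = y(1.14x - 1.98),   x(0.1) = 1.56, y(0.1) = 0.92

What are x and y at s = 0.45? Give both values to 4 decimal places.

1.8877, 0.9060

Heun on (x,y): k1 = f(s_n, state_n); k2 = f(s_n + h, state_n + h·k1); state_{n+1} = state_n + (h/2)·(k1 + k2).
0.100000: (1.560000, 0.920000)
  k1 = (0.814944, -0.185472)
  predictor → (1.845230, 0.855085)
  k2 = (1.057379, 0.105657)
  → (1.887657, 0.906032)
(x(0.45), y(0.45)) ≈ (1.8877, 0.9060)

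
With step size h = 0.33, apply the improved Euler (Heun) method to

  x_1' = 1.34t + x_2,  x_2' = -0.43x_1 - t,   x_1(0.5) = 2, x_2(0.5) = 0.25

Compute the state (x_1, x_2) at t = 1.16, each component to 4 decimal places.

Heun on (x_1,x_2): k1 = f(t_n, state_n); k2 = f(t_n + h, state_n + h·k1); state_{n+1} = state_n + (h/2)·(k1 + k2).
0.500000: (2.000000, 0.250000)
  k1 = (0.920000, -1.360000)
  predictor → (2.303600, -0.198800)
  k2 = (0.913400, -1.820548)
  → (2.302511, -0.274790)
0.830000: (2.302511, -0.274790)
  k1 = (0.837410, -1.820080)
  predictor → (2.578856, -0.875417)
  k2 = (0.678983, -2.268908)
  → (2.552716, -0.949473)
(x_1(1.16), x_2(1.16)) ≈ (2.5527, -0.9495)

2.5527, -0.9495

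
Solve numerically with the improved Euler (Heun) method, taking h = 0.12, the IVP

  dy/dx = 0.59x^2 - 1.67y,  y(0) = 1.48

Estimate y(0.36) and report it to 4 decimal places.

Heun: k1 = f(x_n, y_n); k2 = f(x_n + h, y_n + h·k1); y_{n+1} = y_n + (h/2)·(k1 + k2).
x=0.000000, y=1.480000:
  k1 = f(0.000000, 1.480000) = -2.471600
  k2 = f(0.120000, 1.183408) = -1.967795
  y ← 1.480000 + (0.12/2)·(-2.471600 + (-1.967795)) = 1.213636
x=0.120000, y=1.213636:
  k1 = f(0.120000, 1.213636) = -2.018277
  k2 = f(0.240000, 0.971443) = -1.588326
  y ← 1.213636 + (0.12/2)·(-2.018277 + (-1.588326)) = 0.997240
x=0.240000, y=0.997240:
  k1 = f(0.240000, 0.997240) = -1.631407
  k2 = f(0.360000, 0.801471) = -1.261993
  y ← 0.997240 + (0.12/2)·(-1.631407 + (-1.261993)) = 0.823636
y(0.36) ≈ 0.8236

0.8236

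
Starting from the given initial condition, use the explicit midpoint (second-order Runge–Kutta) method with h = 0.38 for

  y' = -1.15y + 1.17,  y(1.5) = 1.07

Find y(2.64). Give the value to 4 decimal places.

Midpoint: k1 = f(t_n, y_n); k2 = f(t_n + h/2, y_n + (h/2)·k1); y_{n+1} = y_n + h·k2.
t=1.500000, y=1.070000:
  k1 = f(1.500000, 1.070000) = -0.060500
  k2 = f(1.690000, 1.058505) = -0.047281
  y ← 1.070000 + 0.38·(-0.047281) = 1.052033
t=1.880000, y=1.052033:
  k1 = f(1.880000, 1.052033) = -0.039838
  k2 = f(2.070000, 1.044464) = -0.031134
  y ← 1.052033 + 0.38·(-0.031134) = 1.040203
t=2.260000, y=1.040203:
  k1 = f(2.260000, 1.040203) = -0.026233
  k2 = f(2.450000, 1.035218) = -0.020501
  y ← 1.040203 + 0.38·(-0.020501) = 1.032412
y(2.64) ≈ 1.0324

1.0324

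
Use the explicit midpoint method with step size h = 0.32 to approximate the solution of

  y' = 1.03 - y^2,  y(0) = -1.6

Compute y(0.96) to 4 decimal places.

-30.8627

Midpoint: k1 = f(x_n, y_n); k2 = f(x_n + h/2, y_n + (h/2)·k1); y_{n+1} = y_n + h·k2.
x=0.000000, y=-1.600000:
  k1 = f(0.000000, -1.600000) = -1.530000
  k2 = f(0.160000, -1.844800) = -2.373287
  y ← -1.600000 + 0.32·(-2.373287) = -2.359452
x=0.320000, y=-2.359452:
  k1 = f(0.320000, -2.359452) = -4.537013
  k2 = f(0.480000, -3.085374) = -8.489532
  y ← -2.359452 + 0.32·(-8.489532) = -5.076102
x=0.640000, y=-5.076102:
  k1 = f(0.640000, -5.076102) = -24.736814
  k2 = f(0.800000, -9.033992) = -80.583018
  y ← -5.076102 + 0.32·(-80.583018) = -30.862668
y(0.96) ≈ -30.8627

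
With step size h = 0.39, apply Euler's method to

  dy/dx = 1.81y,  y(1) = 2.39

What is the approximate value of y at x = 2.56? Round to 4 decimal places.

20.2401

Euler: y_{n+1} = y_n + h·f(x_n, y_n).
x=1.000000, y=2.390000: f=4.325900 → y ← 2.390000 + 0.39·4.325900 = 4.077101
x=1.390000, y=4.077101: f=7.379553 → y ← 4.077101 + 0.39·7.379553 = 6.955127
x=1.780000, y=6.955127: f=12.588779 → y ← 6.955127 + 0.39·12.588779 = 11.864750
x=2.170000, y=11.864750: f=21.475198 → y ← 11.864750 + 0.39·21.475198 = 20.240078
y(2.56) ≈ 20.2401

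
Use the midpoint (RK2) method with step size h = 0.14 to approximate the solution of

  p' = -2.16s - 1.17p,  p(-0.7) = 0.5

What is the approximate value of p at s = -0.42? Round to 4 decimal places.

Midpoint: k1 = f(s_n, p_n); k2 = f(s_n + h/2, p_n + (h/2)·k1); p_{n+1} = p_n + h·k2.
s=-0.700000, p=0.500000:
  k1 = f(-0.700000, 0.500000) = 0.927000
  k2 = f(-0.630000, 0.564890) = 0.699879
  p ← 0.500000 + 0.14·0.699879 = 0.597983
s=-0.560000, p=0.597983:
  k1 = f(-0.560000, 0.597983) = 0.509960
  k2 = f(-0.490000, 0.633680) = 0.316994
  p ← 0.597983 + 0.14·0.316994 = 0.642362
p(-0.42) ≈ 0.6424

0.6424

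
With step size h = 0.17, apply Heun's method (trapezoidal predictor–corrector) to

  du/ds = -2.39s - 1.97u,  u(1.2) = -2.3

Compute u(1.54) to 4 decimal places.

Heun: k1 = f(s_n, u_n); k2 = f(s_n + h, u_n + h·k1); u_{n+1} = u_n + (h/2)·(k1 + k2).
s=1.200000, u=-2.300000:
  k1 = f(1.200000, -2.300000) = 1.663000
  k2 = f(1.370000, -2.017290) = 0.699761
  u ← -2.300000 + (0.17/2)·(1.663000 + 0.699761) = -2.099165
s=1.370000, u=-2.099165:
  k1 = f(1.370000, -2.099165) = 0.861056
  k2 = f(1.540000, -1.952786) = 0.166388
  u ← -2.099165 + (0.17/2)·(0.861056 + 0.166388) = -2.011833
u(1.54) ≈ -2.0118

-2.0118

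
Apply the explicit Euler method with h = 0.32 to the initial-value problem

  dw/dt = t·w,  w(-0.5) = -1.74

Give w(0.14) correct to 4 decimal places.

Euler: w_{n+1} = w_n + h·f(t_n, w_n).
t=-0.500000, w=-1.740000: f=0.870000 → w ← -1.740000 + 0.32·0.870000 = -1.461600
t=-0.180000, w=-1.461600: f=0.263088 → w ← -1.461600 + 0.32·0.263088 = -1.377412
w(0.14) ≈ -1.3774

-1.3774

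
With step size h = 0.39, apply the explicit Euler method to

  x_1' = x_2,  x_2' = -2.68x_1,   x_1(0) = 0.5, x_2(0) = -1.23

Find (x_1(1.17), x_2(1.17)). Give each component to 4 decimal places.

Euler on (x_1,x_2): x_1_{n+1} = x_1_n + h·x_1', x_2_{n+1} = x_2_n + h·x_2'.
0.000000: (0.500000, -1.230000); f=(-1.230000, -1.340000) → (0.020300, -1.752600)
0.390000: (0.020300, -1.752600); f=(-1.752600, -0.054404) → (-0.663214, -1.773818)
0.780000: (-0.663214, -1.773818); f=(-1.773818, 1.777414) → (-1.355003, -1.080626)
(x_1(1.17), x_2(1.17)) ≈ (-1.3550, -1.0806)

-1.3550, -1.0806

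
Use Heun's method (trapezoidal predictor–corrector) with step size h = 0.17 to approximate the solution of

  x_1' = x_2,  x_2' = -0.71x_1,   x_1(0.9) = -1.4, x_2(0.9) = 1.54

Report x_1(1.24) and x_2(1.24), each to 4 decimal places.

-0.8245, 1.8115

Heun on (x_1,x_2): k1 = f(t_n, state_n); k2 = f(t_n + h, state_n + h·k1); state_{n+1} = state_n + (h/2)·(k1 + k2).
0.900000: (-1.400000, 1.540000)
  k1 = (1.540000, 0.994000)
  predictor → (-1.138200, 1.708980)
  k2 = (1.708980, 0.808122)
  → (-1.123837, 1.693180)
1.070000: (-1.123837, 1.693180)
  k1 = (1.693180, 0.797924)
  predictor → (-0.835996, 1.828827)
  k2 = (1.828827, 0.593557)
  → (-0.824466, 1.811456)
(x_1(1.24), x_2(1.24)) ≈ (-0.8245, 1.8115)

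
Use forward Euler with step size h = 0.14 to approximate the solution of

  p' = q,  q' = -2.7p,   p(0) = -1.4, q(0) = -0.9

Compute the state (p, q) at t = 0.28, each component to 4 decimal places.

Euler on (p,q): p_{n+1} = p_n + h·p', q_{n+1} = q_n + h·q'.
0.000000: (-1.400000, -0.900000); f=(-0.900000, 3.780000) → (-1.526000, -0.370800)
0.140000: (-1.526000, -0.370800); f=(-0.370800, 4.120200) → (-1.577912, 0.206028)
(p(0.28), q(0.28)) ≈ (-1.5779, 0.2060)

-1.5779, 0.2060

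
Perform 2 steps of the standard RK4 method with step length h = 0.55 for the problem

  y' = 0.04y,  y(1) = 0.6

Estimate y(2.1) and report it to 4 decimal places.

RK4: k1 = f(t_n, y_n); k2 = f(t_n + h/2, y_n + (h/2)·k1); k3 = f(t_n + h/2, y_n + (h/2)·k2); k4 = f(t_n + h, y_n + h·k3); y_{n+1} = y_n + (h/6)·(k1 + 2k2 + 2k3 + k4).
t=1.000000, y=0.600000:
  k1 = f(1.000000, 0.600000) = 0.024000
  k2 = f(1.275000, 0.606600) = 0.024264
  k3 = f(1.275000, 0.606673) = 0.024267
  k4 = f(1.550000, 0.613347) = 0.024534
  y ← 0.600000 + (0.55/6)·(k1 + 2k2 + 2k3 + k4) = 0.613346
t=1.550000, y=0.613346:
  k1 = f(1.550000, 0.613346) = 0.024534
  k2 = f(1.825000, 0.620093) = 0.024804
  k3 = f(1.825000, 0.620167) = 0.024807
  k4 = f(2.100000, 0.626990) = 0.025080
  y ← 0.613346 + (0.55/6)·(k1 + 2k2 + 2k3 + k4) = 0.626989
y(2.1) ≈ 0.6270

0.6270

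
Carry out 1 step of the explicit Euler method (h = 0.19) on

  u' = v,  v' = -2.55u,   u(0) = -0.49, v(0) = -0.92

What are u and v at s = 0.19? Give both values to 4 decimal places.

Euler on (u,v): u_{n+1} = u_n + h·u', v_{n+1} = v_n + h·v'.
0.000000: (-0.490000, -0.920000); f=(-0.920000, 1.249500) → (-0.664800, -0.682595)
(u(0.19), v(0.19)) ≈ (-0.6648, -0.6826)

-0.6648, -0.6826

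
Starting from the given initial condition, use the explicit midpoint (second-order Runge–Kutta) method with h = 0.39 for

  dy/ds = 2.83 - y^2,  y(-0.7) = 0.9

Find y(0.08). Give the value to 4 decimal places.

1.5213

Midpoint: k1 = f(s_n, y_n); k2 = f(s_n + h/2, y_n + (h/2)·k1); y_{n+1} = y_n + h·k2.
s=-0.700000, y=0.900000:
  k1 = f(-0.700000, 0.900000) = 2.020000
  k2 = f(-0.505000, 1.293900) = 1.155823
  y ← 0.900000 + 0.39·1.155823 = 1.350771
s=-0.310000, y=1.350771:
  k1 = f(-0.310000, 1.350771) = 1.005418
  k2 = f(-0.115000, 1.546827) = 0.437325
  y ← 1.350771 + 0.39·0.437325 = 1.521328
y(0.08) ≈ 1.5213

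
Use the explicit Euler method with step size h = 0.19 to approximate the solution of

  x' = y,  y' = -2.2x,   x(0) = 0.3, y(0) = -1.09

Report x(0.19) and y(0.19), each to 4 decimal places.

Euler on (x,y): x_{n+1} = x_n + h·x', y_{n+1} = y_n + h·y'.
0.000000: (0.300000, -1.090000); f=(-1.090000, -0.660000) → (0.092900, -1.215400)
(x(0.19), y(0.19)) ≈ (0.0929, -1.2154)

0.0929, -1.2154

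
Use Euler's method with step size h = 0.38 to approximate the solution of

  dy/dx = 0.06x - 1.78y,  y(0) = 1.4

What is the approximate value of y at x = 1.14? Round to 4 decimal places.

0.0676

Euler: y_{n+1} = y_n + h·f(x_n, y_n).
x=0.000000, y=1.400000: f=-2.492000 → y ← 1.400000 + 0.38·(-2.492000) = 0.453040
x=0.380000, y=0.453040: f=-0.783611 → y ← 0.453040 + 0.38·(-0.783611) = 0.155268
x=0.760000, y=0.155268: f=-0.230777 → y ← 0.155268 + 0.38·(-0.230777) = 0.067573
y(1.14) ≈ 0.0676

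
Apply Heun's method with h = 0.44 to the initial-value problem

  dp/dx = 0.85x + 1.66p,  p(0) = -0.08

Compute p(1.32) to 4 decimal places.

Heun: k1 = f(x_n, p_n); k2 = f(x_n + h, p_n + h·k1); p_{n+1} = p_n + (h/2)·(k1 + k2).
x=0.000000, p=-0.080000:
  k1 = f(0.000000, -0.080000) = -0.132800
  k2 = f(0.440000, -0.138432) = 0.144203
  p ← -0.080000 + (0.44/2)·(-0.132800 + 0.144203) = -0.077491
x=0.440000, p=-0.077491:
  k1 = f(0.440000, -0.077491) = 0.245364
  k2 = f(0.880000, 0.030469) = 0.798578
  p ← -0.077491 + (0.44/2)·(0.245364 + 0.798578) = 0.152176
x=0.880000, p=0.152176:
  k1 = f(0.880000, 0.152176) = 1.000612
  k2 = f(1.320000, 0.592445) = 2.105459
  p ← 0.152176 + (0.44/2)·(1.000612 + 2.105459) = 0.835512
p(1.32) ≈ 0.8355

0.8355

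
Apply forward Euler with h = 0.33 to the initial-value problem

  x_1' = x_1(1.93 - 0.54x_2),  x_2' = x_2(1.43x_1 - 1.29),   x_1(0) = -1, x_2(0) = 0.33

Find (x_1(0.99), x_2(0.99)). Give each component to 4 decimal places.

Euler on (x_1,x_2): x_1_{n+1} = x_1_n + h·x_1', x_2_{n+1} = x_2_n + h·x_2'.
0.000000: (-1.000000, 0.330000); f=(-1.751800, -0.897600) → (-1.578094, 0.033792)
0.330000: (-1.578094, 0.033792); f=(-3.016925, -0.119849) → (-2.573679, -0.005758)
0.660000: (-2.573679, -0.005758); f=(-4.975204, 0.028621) → (-4.215496, 0.003687)
(x_1(0.99), x_2(0.99)) ≈ (-4.2155, 0.0037)

-4.2155, 0.0037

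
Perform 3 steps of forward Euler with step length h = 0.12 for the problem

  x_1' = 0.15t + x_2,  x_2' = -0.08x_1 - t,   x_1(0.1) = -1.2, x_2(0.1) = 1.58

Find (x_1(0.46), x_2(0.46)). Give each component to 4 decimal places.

-0.6214, 1.5298

Euler on (x_1,x_2): x_1_{n+1} = x_1_n + h·x_1', x_2_{n+1} = x_2_n + h·x_2'.
0.100000: (-1.200000, 1.580000); f=(1.595000, -0.004000) → (-1.008600, 1.579520)
0.220000: (-1.008600, 1.579520); f=(1.612520, -0.139312) → (-0.815098, 1.562803)
0.340000: (-0.815098, 1.562803); f=(1.613803, -0.274792) → (-0.621441, 1.529827)
(x_1(0.46), x_2(0.46)) ≈ (-0.6214, 1.5298)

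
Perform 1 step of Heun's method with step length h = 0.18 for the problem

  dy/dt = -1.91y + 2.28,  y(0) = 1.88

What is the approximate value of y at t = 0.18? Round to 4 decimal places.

Heun: k1 = f(t_n, y_n); k2 = f(t_n + h, y_n + h·k1); y_{n+1} = y_n + (h/2)·(k1 + k2).
t=0.000000, y=1.880000:
  k1 = f(0.000000, 1.880000) = -1.310800
  k2 = f(0.180000, 1.644056) = -0.860147
  y ← 1.880000 + (0.18/2)·(-1.310800 + (-0.860147)) = 1.684615
y(0.18) ≈ 1.6846

1.6846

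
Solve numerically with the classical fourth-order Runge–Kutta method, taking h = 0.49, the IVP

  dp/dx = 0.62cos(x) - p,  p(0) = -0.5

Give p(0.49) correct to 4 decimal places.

RK4: k1 = f(x_n, p_n); k2 = f(x_n + h/2, p_n + (h/2)·k1); k3 = f(x_n + h/2, p_n + (h/2)·k2); k4 = f(x_n + h, p_n + h·k3); p_{n+1} = p_n + (h/6)·(k1 + 2k2 + 2k3 + k4).
x=0.000000, p=-0.500000:
  k1 = f(0.000000, -0.500000) = 1.120000
  k2 = f(0.245000, -0.225600) = 0.827085
  k3 = f(0.245000, -0.297364) = 0.898849
  k4 = f(0.490000, -0.059564) = 0.606610
  p ← -0.500000 + (0.49/6)·(k1 + 2k2 + 2k3 + k4) = -0.077091
p(0.49) ≈ -0.0771

-0.0771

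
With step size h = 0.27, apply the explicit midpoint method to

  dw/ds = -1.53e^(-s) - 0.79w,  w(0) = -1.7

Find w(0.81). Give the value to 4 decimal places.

-1.4897

Midpoint: k1 = f(s_n, w_n); k2 = f(s_n + h/2, w_n + (h/2)·k1); w_{n+1} = w_n + h·k2.
s=0.000000, w=-1.700000:
  k1 = f(0.000000, -1.700000) = -0.187000
  k2 = f(0.135000, -1.725245) = 0.026158
  w ← -1.700000 + 0.27·0.026158 = -1.692937
s=0.270000, w=-1.692937:
  k1 = f(0.270000, -1.692937) = 0.169450
  k2 = f(0.405000, -1.670062) = 0.298874
  w ← -1.692937 + 0.27·0.298874 = -1.612241
s=0.540000, w=-1.612241:
  k1 = f(0.540000, -1.612241) = 0.382066
  k2 = f(0.675000, -1.560662) = 0.453914
  w ← -1.612241 + 0.27·0.453914 = -1.489685
w(0.81) ≈ -1.4897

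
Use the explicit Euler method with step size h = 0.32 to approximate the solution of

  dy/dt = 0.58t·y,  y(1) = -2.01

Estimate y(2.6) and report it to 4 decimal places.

Euler: y_{n+1} = y_n + h·f(t_n, y_n).
t=1.000000, y=-2.010000: f=-1.165800 → y ← -2.010000 + 0.32·(-1.165800) = -2.383056
t=1.320000, y=-2.383056: f=-1.824468 → y ← -2.383056 + 0.32·(-1.824468) = -2.966886
t=1.640000, y=-2.966886: f=-2.822102 → y ← -2.966886 + 0.32·(-2.822102) = -3.869958
t=1.960000, y=-3.869958: f=-4.399368 → y ← -3.869958 + 0.32·(-4.399368) = -5.277756
t=2.280000, y=-5.277756: f=-6.979305 → y ← -5.277756 + 0.32·(-6.979305) = -7.511134
y(2.6) ≈ -7.5111

-7.5111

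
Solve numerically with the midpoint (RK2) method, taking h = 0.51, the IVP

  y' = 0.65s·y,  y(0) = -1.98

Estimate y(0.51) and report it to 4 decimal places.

-2.1474

Midpoint: k1 = f(s_n, y_n); k2 = f(s_n + h/2, y_n + (h/2)·k1); y_{n+1} = y_n + h·k2.
s=0.000000, y=-1.980000:
  k1 = f(0.000000, -1.980000) = 0.000000
  k2 = f(0.255000, -1.980000) = -0.328185
  y ← -1.980000 + 0.51·(-0.328185) = -2.147374
y(0.51) ≈ -2.1474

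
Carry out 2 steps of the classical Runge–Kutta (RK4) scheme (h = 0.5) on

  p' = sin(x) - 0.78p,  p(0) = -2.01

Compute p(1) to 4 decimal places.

-0.5644

RK4: k1 = f(x_n, p_n); k2 = f(x_n + h/2, p_n + (h/2)·k1); k3 = f(x_n + h/2, p_n + (h/2)·k2); k4 = f(x_n + h, p_n + h·k3); p_{n+1} = p_n + (h/6)·(k1 + 2k2 + 2k3 + k4).
x=0.000000, p=-2.010000:
  k1 = f(0.000000, -2.010000) = 1.567800
  k2 = f(0.250000, -1.618050) = 1.509483
  k3 = f(0.250000, -1.632629) = 1.520855
  k4 = f(0.500000, -1.249573) = 1.454092
  p ← -2.010000 + (0.5/6)·(k1 + 2k2 + 2k3 + k4) = -1.253119
x=0.500000, p=-1.253119:
  k1 = f(0.500000, -1.253119) = 1.456859
  k2 = f(0.750000, -0.888905) = 1.374984
  k3 = f(0.750000, -0.909373) = 1.390950
  k4 = f(1.000000, -0.557644) = 1.276434
  p ← -1.253119 + (0.5/6)·(k1 + 2k2 + 2k3 + k4) = -0.564356
p(1) ≈ -0.5644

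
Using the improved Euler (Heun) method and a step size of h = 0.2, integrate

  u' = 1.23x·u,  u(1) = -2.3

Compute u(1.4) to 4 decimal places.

Heun: k1 = f(x_n, u_n); k2 = f(x_n + h, u_n + h·k1); u_{n+1} = u_n + (h/2)·(k1 + k2).
x=1.000000, u=-2.300000:
  k1 = f(1.000000, -2.300000) = -2.829000
  k2 = f(1.200000, -2.865800) = -4.229921
  u ← -2.300000 + (0.2/2)·(-2.829000 + (-4.229921)) = -3.005892
x=1.200000, u=-3.005892:
  k1 = f(1.200000, -3.005892) = -4.436697
  k2 = f(1.400000, -3.893231) = -6.704145
  u ← -3.005892 + (0.2/2)·(-4.436697 + (-6.704145)) = -4.119976
u(1.4) ≈ -4.1200

-4.1200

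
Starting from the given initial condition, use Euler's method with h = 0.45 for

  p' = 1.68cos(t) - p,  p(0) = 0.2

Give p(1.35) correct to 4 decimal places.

1.1063

Euler: p_{n+1} = p_n + h·f(t_n, p_n).
t=0.000000, p=0.200000: f=1.480000 → p ← 0.200000 + 0.45·1.480000 = 0.866000
t=0.450000, p=0.866000: f=0.646751 → p ← 0.866000 + 0.45·0.646751 = 1.157038
t=0.900000, p=1.157038: f=-0.112733 → p ← 1.157038 + 0.45·(-0.112733) = 1.106308
p(1.35) ≈ 1.1063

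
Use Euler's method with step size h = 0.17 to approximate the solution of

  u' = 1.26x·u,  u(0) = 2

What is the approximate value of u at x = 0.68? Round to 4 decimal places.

2.4667

Euler: u_{n+1} = u_n + h·f(x_n, u_n).
x=0.000000, u=2.000000: f=0.000000 → u ← 2.000000 + 0.17·0.000000 = 2.000000
x=0.170000, u=2.000000: f=0.428400 → u ← 2.000000 + 0.17·0.428400 = 2.072828
x=0.340000, u=2.072828: f=0.888000 → u ← 2.072828 + 0.17·0.888000 = 2.223788
x=0.510000, u=2.223788: f=1.429006 → u ← 2.223788 + 0.17·1.429006 = 2.466719
u(0.68) ≈ 2.4667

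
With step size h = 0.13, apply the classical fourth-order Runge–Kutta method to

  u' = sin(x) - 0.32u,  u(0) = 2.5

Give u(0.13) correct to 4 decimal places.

2.4065

RK4: k1 = f(x_n, u_n); k2 = f(x_n + h/2, u_n + (h/2)·k1); k3 = f(x_n + h/2, u_n + (h/2)·k2); k4 = f(x_n + h, u_n + h·k3); u_{n+1} = u_n + (h/6)·(k1 + 2k2 + 2k3 + k4).
x=0.000000, u=2.500000:
  k1 = f(0.000000, 2.500000) = -0.800000
  k2 = f(0.065000, 2.448000) = -0.718406
  k3 = f(0.065000, 2.453304) = -0.720103
  k4 = f(0.130000, 2.406387) = -0.640410
  u ← 2.500000 + (0.13/6)·(k1 + 2k2 + 2k3 + k4) = 2.406456
u(0.13) ≈ 2.4065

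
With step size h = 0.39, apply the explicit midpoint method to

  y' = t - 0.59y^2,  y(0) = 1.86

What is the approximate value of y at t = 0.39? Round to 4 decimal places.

Midpoint: k1 = f(t_n, y_n); k2 = f(t_n + h/2, y_n + (h/2)·k1); y_{n+1} = y_n + h·k2.
t=0.000000, y=1.860000:
  k1 = f(0.000000, 1.860000) = -2.041164
  k2 = f(0.195000, 1.461973) = -1.066045
  y ← 1.860000 + 0.39·(-1.066045) = 1.444242
y(0.39) ≈ 1.4442

1.4442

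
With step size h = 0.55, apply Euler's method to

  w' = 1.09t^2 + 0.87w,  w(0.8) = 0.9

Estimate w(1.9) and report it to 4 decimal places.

Euler: w_{n+1} = w_n + h·f(t_n, w_n).
t=0.800000, w=0.900000: f=1.480600 → w ← 0.900000 + 0.55·1.480600 = 1.714330
t=1.350000, w=1.714330: f=3.477992 → w ← 1.714330 + 0.55·3.477992 = 3.627226
w(1.9) ≈ 3.6272

3.6272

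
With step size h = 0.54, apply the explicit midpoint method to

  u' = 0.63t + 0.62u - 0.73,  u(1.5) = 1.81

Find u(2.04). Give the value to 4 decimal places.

2.7448

Midpoint: k1 = f(t_n, u_n); k2 = f(t_n + h/2, u_n + (h/2)·k1); u_{n+1} = u_n + h·k2.
t=1.500000, u=1.810000:
  k1 = f(1.500000, 1.810000) = 1.337200
  k2 = f(1.770000, 2.171044) = 1.731147
  u ← 1.810000 + 0.54·1.731147 = 2.744820
u(2.04) ≈ 2.7448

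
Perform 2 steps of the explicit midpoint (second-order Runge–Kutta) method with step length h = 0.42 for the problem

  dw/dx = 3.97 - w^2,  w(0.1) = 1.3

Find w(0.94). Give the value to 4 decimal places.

1.7762

Midpoint: k1 = f(x_n, w_n); k2 = f(x_n + h/2, w_n + (h/2)·k1); w_{n+1} = w_n + h·k2.
x=0.100000, w=1.300000:
  k1 = f(0.100000, 1.300000) = 2.280000
  k2 = f(0.310000, 1.778800) = 0.805871
  w ← 1.300000 + 0.42·0.805871 = 1.638466
x=0.520000, w=1.638466:
  k1 = f(0.520000, 1.638466) = 1.285430
  k2 = f(0.730000, 1.908406) = 0.327986
  w ← 1.638466 + 0.42·0.327986 = 1.776220
w(0.94) ≈ 1.7762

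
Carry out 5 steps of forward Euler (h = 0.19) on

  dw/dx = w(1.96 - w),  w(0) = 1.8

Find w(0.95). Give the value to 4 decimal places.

Euler: w_{n+1} = w_n + h·f(x_n, w_n).
x=0.000000, w=1.800000: f=0.288000 → w ← 1.800000 + 0.19·0.288000 = 1.854720
x=0.190000, w=1.854720: f=0.195265 → w ← 1.854720 + 0.19·0.195265 = 1.891820
x=0.380000, w=1.891820: f=0.128984 → w ← 1.891820 + 0.19·0.128984 = 1.916327
x=0.570000, w=1.916327: f=0.083691 → w ← 1.916327 + 0.19·0.083691 = 1.932229
x=0.760000, w=1.932229: f=0.053661 → w ← 1.932229 + 0.19·0.053661 = 1.942424
w(0.95) ≈ 1.9424

1.9424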